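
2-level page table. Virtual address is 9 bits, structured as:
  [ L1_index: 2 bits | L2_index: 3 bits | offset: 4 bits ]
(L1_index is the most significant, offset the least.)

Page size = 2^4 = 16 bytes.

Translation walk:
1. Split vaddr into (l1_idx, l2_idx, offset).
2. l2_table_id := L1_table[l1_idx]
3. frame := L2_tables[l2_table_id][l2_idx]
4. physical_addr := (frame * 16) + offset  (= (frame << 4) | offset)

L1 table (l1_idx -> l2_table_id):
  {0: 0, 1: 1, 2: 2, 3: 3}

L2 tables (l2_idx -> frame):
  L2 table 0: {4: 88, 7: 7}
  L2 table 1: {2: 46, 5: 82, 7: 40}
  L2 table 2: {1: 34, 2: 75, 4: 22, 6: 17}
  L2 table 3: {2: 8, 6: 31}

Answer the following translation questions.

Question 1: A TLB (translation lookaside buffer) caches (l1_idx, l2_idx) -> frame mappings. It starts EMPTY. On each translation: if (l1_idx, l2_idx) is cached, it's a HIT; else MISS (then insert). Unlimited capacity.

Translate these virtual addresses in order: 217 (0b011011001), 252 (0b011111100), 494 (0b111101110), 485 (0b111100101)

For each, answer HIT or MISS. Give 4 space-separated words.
Answer: MISS MISS MISS HIT

Derivation:
vaddr=217: (1,5) not in TLB -> MISS, insert
vaddr=252: (1,7) not in TLB -> MISS, insert
vaddr=494: (3,6) not in TLB -> MISS, insert
vaddr=485: (3,6) in TLB -> HIT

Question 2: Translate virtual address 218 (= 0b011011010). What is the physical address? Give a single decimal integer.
vaddr = 218 = 0b011011010
Split: l1_idx=1, l2_idx=5, offset=10
L1[1] = 1
L2[1][5] = 82
paddr = 82 * 16 + 10 = 1322

Answer: 1322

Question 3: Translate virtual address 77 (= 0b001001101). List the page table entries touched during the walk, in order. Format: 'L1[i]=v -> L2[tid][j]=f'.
Answer: L1[0]=0 -> L2[0][4]=88

Derivation:
vaddr = 77 = 0b001001101
Split: l1_idx=0, l2_idx=4, offset=13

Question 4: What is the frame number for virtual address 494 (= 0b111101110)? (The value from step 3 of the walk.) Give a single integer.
vaddr = 494: l1_idx=3, l2_idx=6
L1[3] = 3; L2[3][6] = 31

Answer: 31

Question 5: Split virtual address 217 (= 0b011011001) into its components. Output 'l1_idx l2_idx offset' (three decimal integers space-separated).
Answer: 1 5 9

Derivation:
vaddr = 217 = 0b011011001
  top 2 bits -> l1_idx = 1
  next 3 bits -> l2_idx = 5
  bottom 4 bits -> offset = 9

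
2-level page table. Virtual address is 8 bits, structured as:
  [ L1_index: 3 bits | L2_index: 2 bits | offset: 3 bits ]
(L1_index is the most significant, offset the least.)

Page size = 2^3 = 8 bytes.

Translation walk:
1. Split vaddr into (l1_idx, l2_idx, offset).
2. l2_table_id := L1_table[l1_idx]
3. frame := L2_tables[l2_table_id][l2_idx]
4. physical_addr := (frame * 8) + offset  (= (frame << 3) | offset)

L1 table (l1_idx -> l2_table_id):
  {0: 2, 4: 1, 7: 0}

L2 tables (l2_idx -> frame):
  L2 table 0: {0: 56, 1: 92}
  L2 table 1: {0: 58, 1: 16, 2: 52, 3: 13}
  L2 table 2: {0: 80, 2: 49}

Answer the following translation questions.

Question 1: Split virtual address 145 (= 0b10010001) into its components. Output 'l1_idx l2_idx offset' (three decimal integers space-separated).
Answer: 4 2 1

Derivation:
vaddr = 145 = 0b10010001
  top 3 bits -> l1_idx = 4
  next 2 bits -> l2_idx = 2
  bottom 3 bits -> offset = 1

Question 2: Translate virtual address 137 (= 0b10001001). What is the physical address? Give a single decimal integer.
Answer: 129

Derivation:
vaddr = 137 = 0b10001001
Split: l1_idx=4, l2_idx=1, offset=1
L1[4] = 1
L2[1][1] = 16
paddr = 16 * 8 + 1 = 129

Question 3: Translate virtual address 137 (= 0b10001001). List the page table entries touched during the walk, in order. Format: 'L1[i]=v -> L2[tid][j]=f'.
vaddr = 137 = 0b10001001
Split: l1_idx=4, l2_idx=1, offset=1

Answer: L1[4]=1 -> L2[1][1]=16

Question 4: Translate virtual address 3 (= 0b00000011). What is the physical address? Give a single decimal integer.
Answer: 643

Derivation:
vaddr = 3 = 0b00000011
Split: l1_idx=0, l2_idx=0, offset=3
L1[0] = 2
L2[2][0] = 80
paddr = 80 * 8 + 3 = 643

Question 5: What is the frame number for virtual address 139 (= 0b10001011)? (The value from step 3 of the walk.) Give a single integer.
vaddr = 139: l1_idx=4, l2_idx=1
L1[4] = 1; L2[1][1] = 16

Answer: 16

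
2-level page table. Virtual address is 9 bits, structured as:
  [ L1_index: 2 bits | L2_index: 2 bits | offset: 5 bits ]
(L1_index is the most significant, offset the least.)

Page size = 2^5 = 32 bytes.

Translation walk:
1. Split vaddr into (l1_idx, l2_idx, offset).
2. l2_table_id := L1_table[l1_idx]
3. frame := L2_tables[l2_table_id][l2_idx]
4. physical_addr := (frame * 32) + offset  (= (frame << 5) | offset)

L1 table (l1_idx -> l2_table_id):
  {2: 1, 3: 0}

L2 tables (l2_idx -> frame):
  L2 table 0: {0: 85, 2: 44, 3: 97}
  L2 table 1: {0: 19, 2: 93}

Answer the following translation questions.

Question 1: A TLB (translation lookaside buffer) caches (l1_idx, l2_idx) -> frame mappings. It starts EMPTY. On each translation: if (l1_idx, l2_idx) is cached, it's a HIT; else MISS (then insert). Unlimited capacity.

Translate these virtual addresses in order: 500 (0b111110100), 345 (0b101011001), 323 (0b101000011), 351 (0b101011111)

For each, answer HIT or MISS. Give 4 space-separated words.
vaddr=500: (3,3) not in TLB -> MISS, insert
vaddr=345: (2,2) not in TLB -> MISS, insert
vaddr=323: (2,2) in TLB -> HIT
vaddr=351: (2,2) in TLB -> HIT

Answer: MISS MISS HIT HIT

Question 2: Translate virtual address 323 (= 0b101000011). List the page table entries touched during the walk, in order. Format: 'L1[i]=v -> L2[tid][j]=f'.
vaddr = 323 = 0b101000011
Split: l1_idx=2, l2_idx=2, offset=3

Answer: L1[2]=1 -> L2[1][2]=93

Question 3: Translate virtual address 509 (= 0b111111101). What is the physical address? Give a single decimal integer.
Answer: 3133

Derivation:
vaddr = 509 = 0b111111101
Split: l1_idx=3, l2_idx=3, offset=29
L1[3] = 0
L2[0][3] = 97
paddr = 97 * 32 + 29 = 3133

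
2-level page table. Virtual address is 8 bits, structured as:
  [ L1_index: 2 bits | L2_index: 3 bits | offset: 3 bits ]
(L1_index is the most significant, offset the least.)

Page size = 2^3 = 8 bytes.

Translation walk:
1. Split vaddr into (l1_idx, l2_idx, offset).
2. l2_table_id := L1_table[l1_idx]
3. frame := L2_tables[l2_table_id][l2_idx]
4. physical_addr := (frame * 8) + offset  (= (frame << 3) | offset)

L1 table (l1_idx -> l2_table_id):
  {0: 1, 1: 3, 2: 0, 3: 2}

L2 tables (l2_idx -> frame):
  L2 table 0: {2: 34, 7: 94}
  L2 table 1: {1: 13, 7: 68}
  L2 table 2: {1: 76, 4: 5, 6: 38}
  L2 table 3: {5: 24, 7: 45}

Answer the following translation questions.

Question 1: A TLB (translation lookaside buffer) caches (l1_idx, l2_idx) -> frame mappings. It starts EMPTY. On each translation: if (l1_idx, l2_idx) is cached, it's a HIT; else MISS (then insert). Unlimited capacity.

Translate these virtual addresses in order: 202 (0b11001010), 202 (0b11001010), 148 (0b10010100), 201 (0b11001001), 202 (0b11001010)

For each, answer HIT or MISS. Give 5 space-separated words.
vaddr=202: (3,1) not in TLB -> MISS, insert
vaddr=202: (3,1) in TLB -> HIT
vaddr=148: (2,2) not in TLB -> MISS, insert
vaddr=201: (3,1) in TLB -> HIT
vaddr=202: (3,1) in TLB -> HIT

Answer: MISS HIT MISS HIT HIT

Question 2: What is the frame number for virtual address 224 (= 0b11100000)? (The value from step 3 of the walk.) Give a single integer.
vaddr = 224: l1_idx=3, l2_idx=4
L1[3] = 2; L2[2][4] = 5

Answer: 5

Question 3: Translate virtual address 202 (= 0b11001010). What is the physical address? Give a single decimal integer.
Answer: 610

Derivation:
vaddr = 202 = 0b11001010
Split: l1_idx=3, l2_idx=1, offset=2
L1[3] = 2
L2[2][1] = 76
paddr = 76 * 8 + 2 = 610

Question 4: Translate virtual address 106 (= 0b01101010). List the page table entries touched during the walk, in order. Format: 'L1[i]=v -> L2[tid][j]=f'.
vaddr = 106 = 0b01101010
Split: l1_idx=1, l2_idx=5, offset=2

Answer: L1[1]=3 -> L2[3][5]=24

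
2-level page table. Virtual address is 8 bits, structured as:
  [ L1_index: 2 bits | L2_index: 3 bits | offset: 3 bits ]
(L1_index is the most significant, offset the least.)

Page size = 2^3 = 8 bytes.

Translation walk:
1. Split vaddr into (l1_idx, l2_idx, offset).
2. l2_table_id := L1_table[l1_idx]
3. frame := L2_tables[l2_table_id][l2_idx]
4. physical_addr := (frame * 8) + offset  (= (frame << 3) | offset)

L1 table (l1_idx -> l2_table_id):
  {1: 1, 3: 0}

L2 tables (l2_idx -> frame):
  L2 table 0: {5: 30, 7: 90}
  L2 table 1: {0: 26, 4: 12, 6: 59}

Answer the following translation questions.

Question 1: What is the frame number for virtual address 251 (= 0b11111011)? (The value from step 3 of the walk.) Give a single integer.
vaddr = 251: l1_idx=3, l2_idx=7
L1[3] = 0; L2[0][7] = 90

Answer: 90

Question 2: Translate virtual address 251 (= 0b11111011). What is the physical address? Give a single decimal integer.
vaddr = 251 = 0b11111011
Split: l1_idx=3, l2_idx=7, offset=3
L1[3] = 0
L2[0][7] = 90
paddr = 90 * 8 + 3 = 723

Answer: 723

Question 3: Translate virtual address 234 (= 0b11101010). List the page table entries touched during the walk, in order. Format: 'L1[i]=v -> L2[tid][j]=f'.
vaddr = 234 = 0b11101010
Split: l1_idx=3, l2_idx=5, offset=2

Answer: L1[3]=0 -> L2[0][5]=30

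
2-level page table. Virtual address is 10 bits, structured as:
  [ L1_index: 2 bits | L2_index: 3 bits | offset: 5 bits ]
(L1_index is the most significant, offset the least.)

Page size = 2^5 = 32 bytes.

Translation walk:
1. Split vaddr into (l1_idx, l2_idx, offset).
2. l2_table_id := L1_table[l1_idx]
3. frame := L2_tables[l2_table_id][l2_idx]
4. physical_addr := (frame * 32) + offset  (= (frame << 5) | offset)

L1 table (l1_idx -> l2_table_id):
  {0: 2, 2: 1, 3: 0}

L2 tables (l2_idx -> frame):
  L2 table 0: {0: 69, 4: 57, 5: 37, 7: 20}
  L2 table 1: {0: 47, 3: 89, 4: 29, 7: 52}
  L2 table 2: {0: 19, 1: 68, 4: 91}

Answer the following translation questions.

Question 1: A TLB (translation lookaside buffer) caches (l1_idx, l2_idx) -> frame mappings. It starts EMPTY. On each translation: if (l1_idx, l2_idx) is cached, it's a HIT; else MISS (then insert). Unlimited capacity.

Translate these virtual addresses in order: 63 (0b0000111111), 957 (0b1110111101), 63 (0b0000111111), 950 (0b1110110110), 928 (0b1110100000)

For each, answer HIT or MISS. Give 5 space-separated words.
Answer: MISS MISS HIT HIT HIT

Derivation:
vaddr=63: (0,1) not in TLB -> MISS, insert
vaddr=957: (3,5) not in TLB -> MISS, insert
vaddr=63: (0,1) in TLB -> HIT
vaddr=950: (3,5) in TLB -> HIT
vaddr=928: (3,5) in TLB -> HIT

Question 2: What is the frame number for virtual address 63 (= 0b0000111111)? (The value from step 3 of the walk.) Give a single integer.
Answer: 68

Derivation:
vaddr = 63: l1_idx=0, l2_idx=1
L1[0] = 2; L2[2][1] = 68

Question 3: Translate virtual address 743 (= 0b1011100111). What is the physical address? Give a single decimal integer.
vaddr = 743 = 0b1011100111
Split: l1_idx=2, l2_idx=7, offset=7
L1[2] = 1
L2[1][7] = 52
paddr = 52 * 32 + 7 = 1671

Answer: 1671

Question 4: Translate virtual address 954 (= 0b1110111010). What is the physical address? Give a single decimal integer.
vaddr = 954 = 0b1110111010
Split: l1_idx=3, l2_idx=5, offset=26
L1[3] = 0
L2[0][5] = 37
paddr = 37 * 32 + 26 = 1210

Answer: 1210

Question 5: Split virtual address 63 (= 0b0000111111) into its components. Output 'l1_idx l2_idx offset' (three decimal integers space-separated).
Answer: 0 1 31

Derivation:
vaddr = 63 = 0b0000111111
  top 2 bits -> l1_idx = 0
  next 3 bits -> l2_idx = 1
  bottom 5 bits -> offset = 31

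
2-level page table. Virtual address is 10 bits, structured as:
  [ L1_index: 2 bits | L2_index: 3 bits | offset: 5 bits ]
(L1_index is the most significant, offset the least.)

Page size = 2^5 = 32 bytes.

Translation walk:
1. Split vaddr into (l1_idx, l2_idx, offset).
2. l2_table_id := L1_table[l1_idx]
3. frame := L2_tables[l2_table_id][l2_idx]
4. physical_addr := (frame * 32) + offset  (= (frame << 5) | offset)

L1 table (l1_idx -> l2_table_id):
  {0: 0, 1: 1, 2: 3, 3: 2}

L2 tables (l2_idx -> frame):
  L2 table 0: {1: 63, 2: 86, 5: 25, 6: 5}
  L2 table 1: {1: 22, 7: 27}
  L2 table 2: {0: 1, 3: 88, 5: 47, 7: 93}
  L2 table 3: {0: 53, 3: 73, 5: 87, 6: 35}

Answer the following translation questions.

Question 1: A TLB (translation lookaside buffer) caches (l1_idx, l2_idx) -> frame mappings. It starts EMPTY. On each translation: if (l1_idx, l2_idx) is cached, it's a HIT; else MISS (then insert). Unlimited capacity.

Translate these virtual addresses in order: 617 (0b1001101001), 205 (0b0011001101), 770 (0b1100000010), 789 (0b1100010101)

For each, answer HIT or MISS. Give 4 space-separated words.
vaddr=617: (2,3) not in TLB -> MISS, insert
vaddr=205: (0,6) not in TLB -> MISS, insert
vaddr=770: (3,0) not in TLB -> MISS, insert
vaddr=789: (3,0) in TLB -> HIT

Answer: MISS MISS MISS HIT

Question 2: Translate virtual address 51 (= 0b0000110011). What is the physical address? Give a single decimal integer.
vaddr = 51 = 0b0000110011
Split: l1_idx=0, l2_idx=1, offset=19
L1[0] = 0
L2[0][1] = 63
paddr = 63 * 32 + 19 = 2035

Answer: 2035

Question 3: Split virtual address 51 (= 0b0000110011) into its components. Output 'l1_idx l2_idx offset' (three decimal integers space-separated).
vaddr = 51 = 0b0000110011
  top 2 bits -> l1_idx = 0
  next 3 bits -> l2_idx = 1
  bottom 5 bits -> offset = 19

Answer: 0 1 19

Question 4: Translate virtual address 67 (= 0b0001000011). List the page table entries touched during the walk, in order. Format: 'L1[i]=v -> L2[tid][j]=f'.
Answer: L1[0]=0 -> L2[0][2]=86

Derivation:
vaddr = 67 = 0b0001000011
Split: l1_idx=0, l2_idx=2, offset=3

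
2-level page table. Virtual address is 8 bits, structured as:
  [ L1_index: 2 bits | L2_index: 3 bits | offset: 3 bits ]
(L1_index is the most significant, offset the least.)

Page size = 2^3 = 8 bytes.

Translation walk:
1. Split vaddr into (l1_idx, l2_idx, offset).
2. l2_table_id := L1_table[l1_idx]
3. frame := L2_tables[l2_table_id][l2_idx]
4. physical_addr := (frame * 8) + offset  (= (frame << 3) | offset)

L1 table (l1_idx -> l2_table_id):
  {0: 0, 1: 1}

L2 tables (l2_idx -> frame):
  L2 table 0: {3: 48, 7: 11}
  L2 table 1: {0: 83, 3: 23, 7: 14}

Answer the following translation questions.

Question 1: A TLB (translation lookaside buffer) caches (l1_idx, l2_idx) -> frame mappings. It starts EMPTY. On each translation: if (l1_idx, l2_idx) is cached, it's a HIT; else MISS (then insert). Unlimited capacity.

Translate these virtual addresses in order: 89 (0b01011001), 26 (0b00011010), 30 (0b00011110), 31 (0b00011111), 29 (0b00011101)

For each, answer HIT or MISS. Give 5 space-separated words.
Answer: MISS MISS HIT HIT HIT

Derivation:
vaddr=89: (1,3) not in TLB -> MISS, insert
vaddr=26: (0,3) not in TLB -> MISS, insert
vaddr=30: (0,3) in TLB -> HIT
vaddr=31: (0,3) in TLB -> HIT
vaddr=29: (0,3) in TLB -> HIT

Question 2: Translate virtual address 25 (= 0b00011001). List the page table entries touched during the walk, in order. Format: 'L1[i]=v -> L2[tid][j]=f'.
vaddr = 25 = 0b00011001
Split: l1_idx=0, l2_idx=3, offset=1

Answer: L1[0]=0 -> L2[0][3]=48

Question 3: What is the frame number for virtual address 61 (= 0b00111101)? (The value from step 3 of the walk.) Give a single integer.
Answer: 11

Derivation:
vaddr = 61: l1_idx=0, l2_idx=7
L1[0] = 0; L2[0][7] = 11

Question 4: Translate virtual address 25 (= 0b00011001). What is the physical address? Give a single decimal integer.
vaddr = 25 = 0b00011001
Split: l1_idx=0, l2_idx=3, offset=1
L1[0] = 0
L2[0][3] = 48
paddr = 48 * 8 + 1 = 385

Answer: 385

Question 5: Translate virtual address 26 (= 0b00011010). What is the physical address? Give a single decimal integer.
Answer: 386

Derivation:
vaddr = 26 = 0b00011010
Split: l1_idx=0, l2_idx=3, offset=2
L1[0] = 0
L2[0][3] = 48
paddr = 48 * 8 + 2 = 386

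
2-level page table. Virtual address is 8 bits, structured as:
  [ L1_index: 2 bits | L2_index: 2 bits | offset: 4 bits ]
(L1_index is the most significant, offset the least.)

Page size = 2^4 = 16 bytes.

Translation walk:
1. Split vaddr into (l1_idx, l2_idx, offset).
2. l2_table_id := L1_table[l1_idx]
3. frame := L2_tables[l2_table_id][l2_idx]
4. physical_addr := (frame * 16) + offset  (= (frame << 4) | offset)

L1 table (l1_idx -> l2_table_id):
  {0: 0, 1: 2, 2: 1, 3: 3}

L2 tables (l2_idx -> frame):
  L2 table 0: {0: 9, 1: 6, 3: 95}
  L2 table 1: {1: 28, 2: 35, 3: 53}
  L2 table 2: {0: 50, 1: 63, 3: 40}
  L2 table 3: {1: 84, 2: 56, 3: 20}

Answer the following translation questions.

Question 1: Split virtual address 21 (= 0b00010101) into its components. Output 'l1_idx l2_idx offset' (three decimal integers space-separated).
Answer: 0 1 5

Derivation:
vaddr = 21 = 0b00010101
  top 2 bits -> l1_idx = 0
  next 2 bits -> l2_idx = 1
  bottom 4 bits -> offset = 5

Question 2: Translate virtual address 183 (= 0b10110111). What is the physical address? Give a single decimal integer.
vaddr = 183 = 0b10110111
Split: l1_idx=2, l2_idx=3, offset=7
L1[2] = 1
L2[1][3] = 53
paddr = 53 * 16 + 7 = 855

Answer: 855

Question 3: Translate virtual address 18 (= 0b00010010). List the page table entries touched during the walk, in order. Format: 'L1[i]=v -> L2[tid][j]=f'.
Answer: L1[0]=0 -> L2[0][1]=6

Derivation:
vaddr = 18 = 0b00010010
Split: l1_idx=0, l2_idx=1, offset=2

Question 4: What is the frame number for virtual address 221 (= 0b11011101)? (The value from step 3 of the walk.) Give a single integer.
vaddr = 221: l1_idx=3, l2_idx=1
L1[3] = 3; L2[3][1] = 84

Answer: 84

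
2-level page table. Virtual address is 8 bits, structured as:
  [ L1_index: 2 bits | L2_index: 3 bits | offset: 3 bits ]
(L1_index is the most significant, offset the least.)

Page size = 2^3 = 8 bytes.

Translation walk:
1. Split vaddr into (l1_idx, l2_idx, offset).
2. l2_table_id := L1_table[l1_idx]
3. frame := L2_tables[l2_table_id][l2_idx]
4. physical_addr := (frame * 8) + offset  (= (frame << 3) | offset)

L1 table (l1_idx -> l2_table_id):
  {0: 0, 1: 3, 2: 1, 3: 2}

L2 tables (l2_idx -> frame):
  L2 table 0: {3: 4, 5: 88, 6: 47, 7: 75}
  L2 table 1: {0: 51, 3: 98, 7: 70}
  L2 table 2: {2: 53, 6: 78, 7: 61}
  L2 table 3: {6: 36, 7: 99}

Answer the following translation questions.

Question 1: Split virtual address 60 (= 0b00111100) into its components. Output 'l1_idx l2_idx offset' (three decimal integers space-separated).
vaddr = 60 = 0b00111100
  top 2 bits -> l1_idx = 0
  next 3 bits -> l2_idx = 7
  bottom 3 bits -> offset = 4

Answer: 0 7 4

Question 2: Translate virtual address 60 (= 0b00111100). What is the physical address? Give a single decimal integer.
vaddr = 60 = 0b00111100
Split: l1_idx=0, l2_idx=7, offset=4
L1[0] = 0
L2[0][7] = 75
paddr = 75 * 8 + 4 = 604

Answer: 604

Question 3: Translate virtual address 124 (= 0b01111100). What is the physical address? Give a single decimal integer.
Answer: 796

Derivation:
vaddr = 124 = 0b01111100
Split: l1_idx=1, l2_idx=7, offset=4
L1[1] = 3
L2[3][7] = 99
paddr = 99 * 8 + 4 = 796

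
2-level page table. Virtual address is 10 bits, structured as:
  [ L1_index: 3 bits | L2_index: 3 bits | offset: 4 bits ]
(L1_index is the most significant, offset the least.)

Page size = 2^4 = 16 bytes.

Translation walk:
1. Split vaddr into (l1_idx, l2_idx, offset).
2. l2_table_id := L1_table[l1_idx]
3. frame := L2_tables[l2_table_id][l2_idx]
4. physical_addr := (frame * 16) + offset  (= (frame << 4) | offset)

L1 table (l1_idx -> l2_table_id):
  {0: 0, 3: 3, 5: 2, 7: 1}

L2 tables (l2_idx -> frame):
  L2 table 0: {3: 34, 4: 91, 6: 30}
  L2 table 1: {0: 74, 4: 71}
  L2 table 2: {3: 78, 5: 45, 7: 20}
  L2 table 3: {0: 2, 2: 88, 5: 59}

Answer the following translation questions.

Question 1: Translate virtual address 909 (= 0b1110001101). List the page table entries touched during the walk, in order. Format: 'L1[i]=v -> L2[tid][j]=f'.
Answer: L1[7]=1 -> L2[1][0]=74

Derivation:
vaddr = 909 = 0b1110001101
Split: l1_idx=7, l2_idx=0, offset=13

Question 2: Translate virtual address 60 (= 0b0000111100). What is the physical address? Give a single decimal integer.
Answer: 556

Derivation:
vaddr = 60 = 0b0000111100
Split: l1_idx=0, l2_idx=3, offset=12
L1[0] = 0
L2[0][3] = 34
paddr = 34 * 16 + 12 = 556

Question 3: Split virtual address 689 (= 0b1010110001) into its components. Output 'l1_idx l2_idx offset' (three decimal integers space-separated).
vaddr = 689 = 0b1010110001
  top 3 bits -> l1_idx = 5
  next 3 bits -> l2_idx = 3
  bottom 4 bits -> offset = 1

Answer: 5 3 1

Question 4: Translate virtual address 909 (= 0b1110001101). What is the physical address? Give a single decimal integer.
Answer: 1197

Derivation:
vaddr = 909 = 0b1110001101
Split: l1_idx=7, l2_idx=0, offset=13
L1[7] = 1
L2[1][0] = 74
paddr = 74 * 16 + 13 = 1197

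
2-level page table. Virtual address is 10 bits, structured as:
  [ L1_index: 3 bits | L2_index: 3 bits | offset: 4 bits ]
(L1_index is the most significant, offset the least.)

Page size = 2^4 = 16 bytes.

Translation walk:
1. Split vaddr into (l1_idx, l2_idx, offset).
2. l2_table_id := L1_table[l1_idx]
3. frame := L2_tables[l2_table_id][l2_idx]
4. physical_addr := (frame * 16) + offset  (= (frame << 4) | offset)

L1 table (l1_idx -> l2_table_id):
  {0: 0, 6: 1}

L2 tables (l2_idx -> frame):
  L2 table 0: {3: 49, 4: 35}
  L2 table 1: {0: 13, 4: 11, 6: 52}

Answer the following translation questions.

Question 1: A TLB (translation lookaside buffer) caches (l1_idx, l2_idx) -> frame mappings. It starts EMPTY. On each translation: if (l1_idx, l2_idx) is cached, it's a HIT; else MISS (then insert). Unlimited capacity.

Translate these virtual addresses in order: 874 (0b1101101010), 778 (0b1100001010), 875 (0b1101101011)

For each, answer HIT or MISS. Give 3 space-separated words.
vaddr=874: (6,6) not in TLB -> MISS, insert
vaddr=778: (6,0) not in TLB -> MISS, insert
vaddr=875: (6,6) in TLB -> HIT

Answer: MISS MISS HIT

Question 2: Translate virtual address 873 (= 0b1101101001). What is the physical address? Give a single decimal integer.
Answer: 841

Derivation:
vaddr = 873 = 0b1101101001
Split: l1_idx=6, l2_idx=6, offset=9
L1[6] = 1
L2[1][6] = 52
paddr = 52 * 16 + 9 = 841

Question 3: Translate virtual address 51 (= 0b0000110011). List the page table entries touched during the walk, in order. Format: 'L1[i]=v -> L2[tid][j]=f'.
Answer: L1[0]=0 -> L2[0][3]=49

Derivation:
vaddr = 51 = 0b0000110011
Split: l1_idx=0, l2_idx=3, offset=3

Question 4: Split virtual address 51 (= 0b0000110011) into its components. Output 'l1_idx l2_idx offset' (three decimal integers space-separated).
vaddr = 51 = 0b0000110011
  top 3 bits -> l1_idx = 0
  next 3 bits -> l2_idx = 3
  bottom 4 bits -> offset = 3

Answer: 0 3 3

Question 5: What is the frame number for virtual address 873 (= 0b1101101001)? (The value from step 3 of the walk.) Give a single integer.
vaddr = 873: l1_idx=6, l2_idx=6
L1[6] = 1; L2[1][6] = 52

Answer: 52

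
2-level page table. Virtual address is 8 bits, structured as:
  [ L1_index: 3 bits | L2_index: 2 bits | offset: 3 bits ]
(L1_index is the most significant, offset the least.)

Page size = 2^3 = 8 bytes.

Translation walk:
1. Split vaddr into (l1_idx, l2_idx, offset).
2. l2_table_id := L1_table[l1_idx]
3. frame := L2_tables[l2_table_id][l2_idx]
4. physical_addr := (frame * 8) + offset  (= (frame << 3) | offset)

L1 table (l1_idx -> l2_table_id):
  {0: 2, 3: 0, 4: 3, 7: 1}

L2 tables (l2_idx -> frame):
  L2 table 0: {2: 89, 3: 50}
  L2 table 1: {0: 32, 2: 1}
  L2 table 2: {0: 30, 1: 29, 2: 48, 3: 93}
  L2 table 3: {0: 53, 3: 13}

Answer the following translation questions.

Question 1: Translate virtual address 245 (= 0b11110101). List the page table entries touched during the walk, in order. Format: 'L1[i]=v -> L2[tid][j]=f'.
Answer: L1[7]=1 -> L2[1][2]=1

Derivation:
vaddr = 245 = 0b11110101
Split: l1_idx=7, l2_idx=2, offset=5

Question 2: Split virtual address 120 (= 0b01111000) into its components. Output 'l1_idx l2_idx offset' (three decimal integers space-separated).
Answer: 3 3 0

Derivation:
vaddr = 120 = 0b01111000
  top 3 bits -> l1_idx = 3
  next 2 bits -> l2_idx = 3
  bottom 3 bits -> offset = 0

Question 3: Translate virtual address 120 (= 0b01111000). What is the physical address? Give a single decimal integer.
Answer: 400

Derivation:
vaddr = 120 = 0b01111000
Split: l1_idx=3, l2_idx=3, offset=0
L1[3] = 0
L2[0][3] = 50
paddr = 50 * 8 + 0 = 400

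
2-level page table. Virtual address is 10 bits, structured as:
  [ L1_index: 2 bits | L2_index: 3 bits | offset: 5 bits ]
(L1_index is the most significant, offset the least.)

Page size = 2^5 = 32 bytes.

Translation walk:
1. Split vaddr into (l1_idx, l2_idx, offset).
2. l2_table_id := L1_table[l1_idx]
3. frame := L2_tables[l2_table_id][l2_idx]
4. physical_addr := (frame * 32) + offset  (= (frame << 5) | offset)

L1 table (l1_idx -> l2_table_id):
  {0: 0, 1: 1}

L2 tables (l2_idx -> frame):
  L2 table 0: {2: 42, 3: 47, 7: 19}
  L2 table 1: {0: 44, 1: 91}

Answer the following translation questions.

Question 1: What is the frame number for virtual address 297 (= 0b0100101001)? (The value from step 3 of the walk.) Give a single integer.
Answer: 91

Derivation:
vaddr = 297: l1_idx=1, l2_idx=1
L1[1] = 1; L2[1][1] = 91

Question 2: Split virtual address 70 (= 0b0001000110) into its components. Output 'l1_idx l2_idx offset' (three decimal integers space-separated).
vaddr = 70 = 0b0001000110
  top 2 bits -> l1_idx = 0
  next 3 bits -> l2_idx = 2
  bottom 5 bits -> offset = 6

Answer: 0 2 6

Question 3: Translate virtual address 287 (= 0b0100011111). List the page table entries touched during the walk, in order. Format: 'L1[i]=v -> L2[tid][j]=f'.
vaddr = 287 = 0b0100011111
Split: l1_idx=1, l2_idx=0, offset=31

Answer: L1[1]=1 -> L2[1][0]=44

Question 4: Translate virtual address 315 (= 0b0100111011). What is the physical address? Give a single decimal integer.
vaddr = 315 = 0b0100111011
Split: l1_idx=1, l2_idx=1, offset=27
L1[1] = 1
L2[1][1] = 91
paddr = 91 * 32 + 27 = 2939

Answer: 2939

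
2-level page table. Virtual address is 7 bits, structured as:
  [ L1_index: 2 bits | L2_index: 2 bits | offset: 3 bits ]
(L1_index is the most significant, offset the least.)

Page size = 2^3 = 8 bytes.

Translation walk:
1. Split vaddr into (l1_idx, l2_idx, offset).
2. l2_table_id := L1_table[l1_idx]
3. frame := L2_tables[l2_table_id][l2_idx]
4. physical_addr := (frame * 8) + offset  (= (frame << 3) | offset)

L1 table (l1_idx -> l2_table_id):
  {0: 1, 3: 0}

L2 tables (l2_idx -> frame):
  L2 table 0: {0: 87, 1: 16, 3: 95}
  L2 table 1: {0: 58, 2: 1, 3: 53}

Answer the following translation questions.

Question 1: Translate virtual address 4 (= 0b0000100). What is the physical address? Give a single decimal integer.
vaddr = 4 = 0b0000100
Split: l1_idx=0, l2_idx=0, offset=4
L1[0] = 1
L2[1][0] = 58
paddr = 58 * 8 + 4 = 468

Answer: 468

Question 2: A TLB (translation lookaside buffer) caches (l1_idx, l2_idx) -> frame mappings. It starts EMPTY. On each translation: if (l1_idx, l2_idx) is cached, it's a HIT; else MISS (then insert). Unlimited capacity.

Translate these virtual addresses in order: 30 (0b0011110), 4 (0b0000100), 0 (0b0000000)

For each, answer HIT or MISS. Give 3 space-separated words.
vaddr=30: (0,3) not in TLB -> MISS, insert
vaddr=4: (0,0) not in TLB -> MISS, insert
vaddr=0: (0,0) in TLB -> HIT

Answer: MISS MISS HIT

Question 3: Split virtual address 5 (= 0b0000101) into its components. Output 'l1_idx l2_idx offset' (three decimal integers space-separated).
Answer: 0 0 5

Derivation:
vaddr = 5 = 0b0000101
  top 2 bits -> l1_idx = 0
  next 2 bits -> l2_idx = 0
  bottom 3 bits -> offset = 5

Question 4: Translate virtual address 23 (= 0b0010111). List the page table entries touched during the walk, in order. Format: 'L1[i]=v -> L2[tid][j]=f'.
Answer: L1[0]=1 -> L2[1][2]=1

Derivation:
vaddr = 23 = 0b0010111
Split: l1_idx=0, l2_idx=2, offset=7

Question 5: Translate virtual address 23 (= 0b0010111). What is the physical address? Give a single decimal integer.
vaddr = 23 = 0b0010111
Split: l1_idx=0, l2_idx=2, offset=7
L1[0] = 1
L2[1][2] = 1
paddr = 1 * 8 + 7 = 15

Answer: 15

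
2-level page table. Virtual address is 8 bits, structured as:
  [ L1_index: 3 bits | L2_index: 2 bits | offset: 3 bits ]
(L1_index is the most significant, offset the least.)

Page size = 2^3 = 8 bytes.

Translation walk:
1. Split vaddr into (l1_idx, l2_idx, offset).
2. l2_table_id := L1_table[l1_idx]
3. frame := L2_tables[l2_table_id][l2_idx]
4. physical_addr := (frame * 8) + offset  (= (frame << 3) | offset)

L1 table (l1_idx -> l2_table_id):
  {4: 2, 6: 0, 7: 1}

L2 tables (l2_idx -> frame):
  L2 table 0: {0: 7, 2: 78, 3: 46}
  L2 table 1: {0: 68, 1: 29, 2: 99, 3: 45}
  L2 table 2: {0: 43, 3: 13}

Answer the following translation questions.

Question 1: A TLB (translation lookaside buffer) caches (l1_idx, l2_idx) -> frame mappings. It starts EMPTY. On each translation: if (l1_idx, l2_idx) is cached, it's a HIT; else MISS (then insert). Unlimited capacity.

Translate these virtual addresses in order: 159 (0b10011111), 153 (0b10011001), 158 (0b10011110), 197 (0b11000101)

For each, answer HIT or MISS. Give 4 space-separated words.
Answer: MISS HIT HIT MISS

Derivation:
vaddr=159: (4,3) not in TLB -> MISS, insert
vaddr=153: (4,3) in TLB -> HIT
vaddr=158: (4,3) in TLB -> HIT
vaddr=197: (6,0) not in TLB -> MISS, insert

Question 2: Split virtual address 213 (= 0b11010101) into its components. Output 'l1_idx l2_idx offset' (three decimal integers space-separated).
vaddr = 213 = 0b11010101
  top 3 bits -> l1_idx = 6
  next 2 bits -> l2_idx = 2
  bottom 3 bits -> offset = 5

Answer: 6 2 5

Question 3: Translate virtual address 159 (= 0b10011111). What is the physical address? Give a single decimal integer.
vaddr = 159 = 0b10011111
Split: l1_idx=4, l2_idx=3, offset=7
L1[4] = 2
L2[2][3] = 13
paddr = 13 * 8 + 7 = 111

Answer: 111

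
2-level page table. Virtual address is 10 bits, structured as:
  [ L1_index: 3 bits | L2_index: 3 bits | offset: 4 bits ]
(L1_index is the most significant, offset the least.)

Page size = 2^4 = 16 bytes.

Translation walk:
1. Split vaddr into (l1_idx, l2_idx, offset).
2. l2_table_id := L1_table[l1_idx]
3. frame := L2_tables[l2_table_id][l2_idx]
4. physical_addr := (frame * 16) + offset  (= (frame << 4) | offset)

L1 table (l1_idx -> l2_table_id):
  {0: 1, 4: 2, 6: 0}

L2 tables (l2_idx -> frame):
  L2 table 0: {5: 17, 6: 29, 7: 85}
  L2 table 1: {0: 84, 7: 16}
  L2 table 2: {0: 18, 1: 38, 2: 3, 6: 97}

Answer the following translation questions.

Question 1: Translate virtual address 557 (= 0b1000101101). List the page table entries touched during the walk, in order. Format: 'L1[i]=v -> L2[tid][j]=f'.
vaddr = 557 = 0b1000101101
Split: l1_idx=4, l2_idx=2, offset=13

Answer: L1[4]=2 -> L2[2][2]=3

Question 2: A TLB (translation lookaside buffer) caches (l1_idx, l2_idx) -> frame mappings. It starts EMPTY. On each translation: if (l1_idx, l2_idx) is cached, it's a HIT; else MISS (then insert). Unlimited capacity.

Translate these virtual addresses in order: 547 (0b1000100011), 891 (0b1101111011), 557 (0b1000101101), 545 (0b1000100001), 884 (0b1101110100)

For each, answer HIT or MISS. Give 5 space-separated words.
Answer: MISS MISS HIT HIT HIT

Derivation:
vaddr=547: (4,2) not in TLB -> MISS, insert
vaddr=891: (6,7) not in TLB -> MISS, insert
vaddr=557: (4,2) in TLB -> HIT
vaddr=545: (4,2) in TLB -> HIT
vaddr=884: (6,7) in TLB -> HIT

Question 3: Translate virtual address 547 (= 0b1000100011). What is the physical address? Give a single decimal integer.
Answer: 51

Derivation:
vaddr = 547 = 0b1000100011
Split: l1_idx=4, l2_idx=2, offset=3
L1[4] = 2
L2[2][2] = 3
paddr = 3 * 16 + 3 = 51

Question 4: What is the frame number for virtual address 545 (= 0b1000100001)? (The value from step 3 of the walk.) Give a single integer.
vaddr = 545: l1_idx=4, l2_idx=2
L1[4] = 2; L2[2][2] = 3

Answer: 3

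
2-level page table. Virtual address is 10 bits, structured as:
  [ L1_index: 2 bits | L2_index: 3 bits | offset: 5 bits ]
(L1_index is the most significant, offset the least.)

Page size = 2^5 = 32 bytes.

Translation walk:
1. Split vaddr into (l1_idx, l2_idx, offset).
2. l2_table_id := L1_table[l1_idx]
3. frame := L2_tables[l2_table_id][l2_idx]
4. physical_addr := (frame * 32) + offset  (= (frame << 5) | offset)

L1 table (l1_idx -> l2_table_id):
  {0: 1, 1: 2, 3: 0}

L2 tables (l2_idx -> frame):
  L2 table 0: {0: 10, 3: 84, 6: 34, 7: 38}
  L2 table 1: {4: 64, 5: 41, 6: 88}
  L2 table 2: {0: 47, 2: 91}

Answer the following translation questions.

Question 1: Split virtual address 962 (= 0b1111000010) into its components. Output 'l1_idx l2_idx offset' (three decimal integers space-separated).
Answer: 3 6 2

Derivation:
vaddr = 962 = 0b1111000010
  top 2 bits -> l1_idx = 3
  next 3 bits -> l2_idx = 6
  bottom 5 bits -> offset = 2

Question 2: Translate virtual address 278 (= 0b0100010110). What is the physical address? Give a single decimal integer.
vaddr = 278 = 0b0100010110
Split: l1_idx=1, l2_idx=0, offset=22
L1[1] = 2
L2[2][0] = 47
paddr = 47 * 32 + 22 = 1526

Answer: 1526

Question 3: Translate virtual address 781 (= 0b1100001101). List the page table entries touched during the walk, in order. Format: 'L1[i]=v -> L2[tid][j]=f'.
Answer: L1[3]=0 -> L2[0][0]=10

Derivation:
vaddr = 781 = 0b1100001101
Split: l1_idx=3, l2_idx=0, offset=13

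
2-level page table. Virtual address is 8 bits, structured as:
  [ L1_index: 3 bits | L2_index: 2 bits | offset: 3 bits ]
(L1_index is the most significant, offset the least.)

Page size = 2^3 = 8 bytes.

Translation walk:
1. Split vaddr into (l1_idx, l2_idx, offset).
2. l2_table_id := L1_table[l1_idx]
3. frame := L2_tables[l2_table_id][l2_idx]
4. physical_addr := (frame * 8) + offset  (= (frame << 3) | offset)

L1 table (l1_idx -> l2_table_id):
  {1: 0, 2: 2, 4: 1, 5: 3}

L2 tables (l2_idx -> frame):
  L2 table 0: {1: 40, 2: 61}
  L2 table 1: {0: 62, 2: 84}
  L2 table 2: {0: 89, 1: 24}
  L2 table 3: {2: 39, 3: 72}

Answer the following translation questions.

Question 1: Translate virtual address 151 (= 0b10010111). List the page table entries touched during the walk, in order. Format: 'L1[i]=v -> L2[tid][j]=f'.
Answer: L1[4]=1 -> L2[1][2]=84

Derivation:
vaddr = 151 = 0b10010111
Split: l1_idx=4, l2_idx=2, offset=7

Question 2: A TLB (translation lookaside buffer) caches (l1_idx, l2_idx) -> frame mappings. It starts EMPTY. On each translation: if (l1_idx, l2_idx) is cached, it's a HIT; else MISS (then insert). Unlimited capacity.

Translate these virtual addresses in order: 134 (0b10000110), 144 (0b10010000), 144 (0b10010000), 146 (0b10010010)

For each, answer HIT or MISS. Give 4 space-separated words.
Answer: MISS MISS HIT HIT

Derivation:
vaddr=134: (4,0) not in TLB -> MISS, insert
vaddr=144: (4,2) not in TLB -> MISS, insert
vaddr=144: (4,2) in TLB -> HIT
vaddr=146: (4,2) in TLB -> HIT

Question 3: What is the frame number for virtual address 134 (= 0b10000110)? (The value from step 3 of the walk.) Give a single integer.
vaddr = 134: l1_idx=4, l2_idx=0
L1[4] = 1; L2[1][0] = 62

Answer: 62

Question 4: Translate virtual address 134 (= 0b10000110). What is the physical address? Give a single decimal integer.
Answer: 502

Derivation:
vaddr = 134 = 0b10000110
Split: l1_idx=4, l2_idx=0, offset=6
L1[4] = 1
L2[1][0] = 62
paddr = 62 * 8 + 6 = 502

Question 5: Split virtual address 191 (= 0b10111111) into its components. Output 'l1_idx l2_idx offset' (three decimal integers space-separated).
Answer: 5 3 7

Derivation:
vaddr = 191 = 0b10111111
  top 3 bits -> l1_idx = 5
  next 2 bits -> l2_idx = 3
  bottom 3 bits -> offset = 7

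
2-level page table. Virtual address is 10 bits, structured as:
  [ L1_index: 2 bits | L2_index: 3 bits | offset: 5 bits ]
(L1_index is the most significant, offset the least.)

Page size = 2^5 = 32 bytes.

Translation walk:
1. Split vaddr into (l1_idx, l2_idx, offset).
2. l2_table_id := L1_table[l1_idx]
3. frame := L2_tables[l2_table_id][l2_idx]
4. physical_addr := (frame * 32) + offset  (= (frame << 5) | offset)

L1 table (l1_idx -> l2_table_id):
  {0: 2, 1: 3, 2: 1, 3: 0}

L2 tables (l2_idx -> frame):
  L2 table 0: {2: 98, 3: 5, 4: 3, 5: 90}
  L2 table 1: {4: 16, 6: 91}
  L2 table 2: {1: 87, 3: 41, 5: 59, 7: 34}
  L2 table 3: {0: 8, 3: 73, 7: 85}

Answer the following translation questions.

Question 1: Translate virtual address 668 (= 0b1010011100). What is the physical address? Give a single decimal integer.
vaddr = 668 = 0b1010011100
Split: l1_idx=2, l2_idx=4, offset=28
L1[2] = 1
L2[1][4] = 16
paddr = 16 * 32 + 28 = 540

Answer: 540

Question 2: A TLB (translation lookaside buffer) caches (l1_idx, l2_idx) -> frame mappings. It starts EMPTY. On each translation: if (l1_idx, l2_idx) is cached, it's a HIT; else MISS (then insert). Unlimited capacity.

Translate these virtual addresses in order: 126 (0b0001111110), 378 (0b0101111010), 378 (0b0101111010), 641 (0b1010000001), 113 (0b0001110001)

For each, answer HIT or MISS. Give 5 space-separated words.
vaddr=126: (0,3) not in TLB -> MISS, insert
vaddr=378: (1,3) not in TLB -> MISS, insert
vaddr=378: (1,3) in TLB -> HIT
vaddr=641: (2,4) not in TLB -> MISS, insert
vaddr=113: (0,3) in TLB -> HIT

Answer: MISS MISS HIT MISS HIT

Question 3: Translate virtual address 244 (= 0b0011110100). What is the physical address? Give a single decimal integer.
Answer: 1108

Derivation:
vaddr = 244 = 0b0011110100
Split: l1_idx=0, l2_idx=7, offset=20
L1[0] = 2
L2[2][7] = 34
paddr = 34 * 32 + 20 = 1108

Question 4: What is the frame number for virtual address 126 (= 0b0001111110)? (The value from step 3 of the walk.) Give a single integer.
Answer: 41

Derivation:
vaddr = 126: l1_idx=0, l2_idx=3
L1[0] = 2; L2[2][3] = 41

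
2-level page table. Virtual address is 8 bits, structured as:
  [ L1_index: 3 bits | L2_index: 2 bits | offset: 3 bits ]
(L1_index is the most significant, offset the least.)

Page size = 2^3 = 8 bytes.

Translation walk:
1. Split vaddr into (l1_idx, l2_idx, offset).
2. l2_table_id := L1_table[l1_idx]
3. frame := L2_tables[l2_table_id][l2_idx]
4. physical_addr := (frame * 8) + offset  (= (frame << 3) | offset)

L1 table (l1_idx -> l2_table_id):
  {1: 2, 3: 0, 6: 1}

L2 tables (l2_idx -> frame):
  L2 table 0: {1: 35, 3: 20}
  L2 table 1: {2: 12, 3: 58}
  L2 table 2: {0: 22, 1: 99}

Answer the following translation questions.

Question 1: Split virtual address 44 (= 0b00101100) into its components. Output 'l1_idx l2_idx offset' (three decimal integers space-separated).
vaddr = 44 = 0b00101100
  top 3 bits -> l1_idx = 1
  next 2 bits -> l2_idx = 1
  bottom 3 bits -> offset = 4

Answer: 1 1 4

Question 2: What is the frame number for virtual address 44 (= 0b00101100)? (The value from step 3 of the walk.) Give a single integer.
Answer: 99

Derivation:
vaddr = 44: l1_idx=1, l2_idx=1
L1[1] = 2; L2[2][1] = 99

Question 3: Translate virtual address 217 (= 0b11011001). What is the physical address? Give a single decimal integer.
vaddr = 217 = 0b11011001
Split: l1_idx=6, l2_idx=3, offset=1
L1[6] = 1
L2[1][3] = 58
paddr = 58 * 8 + 1 = 465

Answer: 465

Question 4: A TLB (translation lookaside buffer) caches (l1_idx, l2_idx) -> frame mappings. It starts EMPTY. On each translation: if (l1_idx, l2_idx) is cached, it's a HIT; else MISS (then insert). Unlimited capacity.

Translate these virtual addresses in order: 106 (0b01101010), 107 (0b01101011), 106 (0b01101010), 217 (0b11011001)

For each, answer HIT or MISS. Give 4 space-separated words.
vaddr=106: (3,1) not in TLB -> MISS, insert
vaddr=107: (3,1) in TLB -> HIT
vaddr=106: (3,1) in TLB -> HIT
vaddr=217: (6,3) not in TLB -> MISS, insert

Answer: MISS HIT HIT MISS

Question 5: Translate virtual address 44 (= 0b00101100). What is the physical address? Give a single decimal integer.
vaddr = 44 = 0b00101100
Split: l1_idx=1, l2_idx=1, offset=4
L1[1] = 2
L2[2][1] = 99
paddr = 99 * 8 + 4 = 796

Answer: 796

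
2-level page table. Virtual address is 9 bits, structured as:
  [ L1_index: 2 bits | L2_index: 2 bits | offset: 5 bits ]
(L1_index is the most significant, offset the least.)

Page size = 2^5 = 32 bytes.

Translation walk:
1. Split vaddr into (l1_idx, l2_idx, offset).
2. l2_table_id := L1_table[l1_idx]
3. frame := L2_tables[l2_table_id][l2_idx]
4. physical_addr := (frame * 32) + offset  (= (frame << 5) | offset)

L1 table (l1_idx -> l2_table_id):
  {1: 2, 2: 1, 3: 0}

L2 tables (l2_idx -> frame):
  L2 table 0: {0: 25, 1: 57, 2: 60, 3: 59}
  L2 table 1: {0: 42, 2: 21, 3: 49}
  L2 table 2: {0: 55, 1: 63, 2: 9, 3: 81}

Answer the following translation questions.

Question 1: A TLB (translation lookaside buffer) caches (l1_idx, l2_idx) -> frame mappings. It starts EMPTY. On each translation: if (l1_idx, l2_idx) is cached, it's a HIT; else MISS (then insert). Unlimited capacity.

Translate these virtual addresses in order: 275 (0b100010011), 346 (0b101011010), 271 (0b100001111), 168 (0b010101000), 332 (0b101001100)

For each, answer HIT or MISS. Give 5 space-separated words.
Answer: MISS MISS HIT MISS HIT

Derivation:
vaddr=275: (2,0) not in TLB -> MISS, insert
vaddr=346: (2,2) not in TLB -> MISS, insert
vaddr=271: (2,0) in TLB -> HIT
vaddr=168: (1,1) not in TLB -> MISS, insert
vaddr=332: (2,2) in TLB -> HIT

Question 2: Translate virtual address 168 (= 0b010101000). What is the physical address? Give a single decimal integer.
vaddr = 168 = 0b010101000
Split: l1_idx=1, l2_idx=1, offset=8
L1[1] = 2
L2[2][1] = 63
paddr = 63 * 32 + 8 = 2024

Answer: 2024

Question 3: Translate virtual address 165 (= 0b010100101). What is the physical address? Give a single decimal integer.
vaddr = 165 = 0b010100101
Split: l1_idx=1, l2_idx=1, offset=5
L1[1] = 2
L2[2][1] = 63
paddr = 63 * 32 + 5 = 2021

Answer: 2021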